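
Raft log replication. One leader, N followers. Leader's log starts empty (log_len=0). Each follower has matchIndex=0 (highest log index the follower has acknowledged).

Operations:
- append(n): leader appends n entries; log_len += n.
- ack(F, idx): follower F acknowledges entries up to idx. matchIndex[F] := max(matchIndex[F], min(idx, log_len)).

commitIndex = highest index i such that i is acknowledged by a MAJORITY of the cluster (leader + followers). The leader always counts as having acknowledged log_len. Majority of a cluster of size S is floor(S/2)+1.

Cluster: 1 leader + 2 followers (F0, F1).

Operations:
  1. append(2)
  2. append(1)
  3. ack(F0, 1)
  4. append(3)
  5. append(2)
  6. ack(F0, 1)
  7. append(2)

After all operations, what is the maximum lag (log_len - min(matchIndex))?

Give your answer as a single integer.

Op 1: append 2 -> log_len=2
Op 2: append 1 -> log_len=3
Op 3: F0 acks idx 1 -> match: F0=1 F1=0; commitIndex=1
Op 4: append 3 -> log_len=6
Op 5: append 2 -> log_len=8
Op 6: F0 acks idx 1 -> match: F0=1 F1=0; commitIndex=1
Op 7: append 2 -> log_len=10

Answer: 10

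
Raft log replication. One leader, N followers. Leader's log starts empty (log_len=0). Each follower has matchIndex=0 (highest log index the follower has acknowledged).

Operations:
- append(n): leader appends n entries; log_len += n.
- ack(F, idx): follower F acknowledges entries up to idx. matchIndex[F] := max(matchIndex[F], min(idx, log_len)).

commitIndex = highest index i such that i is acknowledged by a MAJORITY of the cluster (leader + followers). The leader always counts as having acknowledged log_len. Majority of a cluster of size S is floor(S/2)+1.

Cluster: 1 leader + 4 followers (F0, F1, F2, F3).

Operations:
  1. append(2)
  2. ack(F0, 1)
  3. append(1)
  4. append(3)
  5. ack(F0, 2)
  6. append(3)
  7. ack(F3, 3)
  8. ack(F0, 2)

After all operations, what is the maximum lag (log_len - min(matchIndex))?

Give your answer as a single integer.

Answer: 9

Derivation:
Op 1: append 2 -> log_len=2
Op 2: F0 acks idx 1 -> match: F0=1 F1=0 F2=0 F3=0; commitIndex=0
Op 3: append 1 -> log_len=3
Op 4: append 3 -> log_len=6
Op 5: F0 acks idx 2 -> match: F0=2 F1=0 F2=0 F3=0; commitIndex=0
Op 6: append 3 -> log_len=9
Op 7: F3 acks idx 3 -> match: F0=2 F1=0 F2=0 F3=3; commitIndex=2
Op 8: F0 acks idx 2 -> match: F0=2 F1=0 F2=0 F3=3; commitIndex=2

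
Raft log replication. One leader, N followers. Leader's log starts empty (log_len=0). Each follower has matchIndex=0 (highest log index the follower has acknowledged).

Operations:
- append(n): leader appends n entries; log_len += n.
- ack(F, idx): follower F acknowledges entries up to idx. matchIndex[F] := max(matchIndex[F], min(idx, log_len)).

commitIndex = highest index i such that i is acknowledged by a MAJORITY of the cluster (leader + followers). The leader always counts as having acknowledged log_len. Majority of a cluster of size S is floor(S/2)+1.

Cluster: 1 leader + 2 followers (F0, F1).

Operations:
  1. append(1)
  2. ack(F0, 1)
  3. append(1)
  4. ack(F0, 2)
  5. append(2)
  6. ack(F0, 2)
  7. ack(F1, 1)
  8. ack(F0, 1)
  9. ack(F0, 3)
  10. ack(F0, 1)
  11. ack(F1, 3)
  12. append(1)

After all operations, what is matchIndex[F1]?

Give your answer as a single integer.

Answer: 3

Derivation:
Op 1: append 1 -> log_len=1
Op 2: F0 acks idx 1 -> match: F0=1 F1=0; commitIndex=1
Op 3: append 1 -> log_len=2
Op 4: F0 acks idx 2 -> match: F0=2 F1=0; commitIndex=2
Op 5: append 2 -> log_len=4
Op 6: F0 acks idx 2 -> match: F0=2 F1=0; commitIndex=2
Op 7: F1 acks idx 1 -> match: F0=2 F1=1; commitIndex=2
Op 8: F0 acks idx 1 -> match: F0=2 F1=1; commitIndex=2
Op 9: F0 acks idx 3 -> match: F0=3 F1=1; commitIndex=3
Op 10: F0 acks idx 1 -> match: F0=3 F1=1; commitIndex=3
Op 11: F1 acks idx 3 -> match: F0=3 F1=3; commitIndex=3
Op 12: append 1 -> log_len=5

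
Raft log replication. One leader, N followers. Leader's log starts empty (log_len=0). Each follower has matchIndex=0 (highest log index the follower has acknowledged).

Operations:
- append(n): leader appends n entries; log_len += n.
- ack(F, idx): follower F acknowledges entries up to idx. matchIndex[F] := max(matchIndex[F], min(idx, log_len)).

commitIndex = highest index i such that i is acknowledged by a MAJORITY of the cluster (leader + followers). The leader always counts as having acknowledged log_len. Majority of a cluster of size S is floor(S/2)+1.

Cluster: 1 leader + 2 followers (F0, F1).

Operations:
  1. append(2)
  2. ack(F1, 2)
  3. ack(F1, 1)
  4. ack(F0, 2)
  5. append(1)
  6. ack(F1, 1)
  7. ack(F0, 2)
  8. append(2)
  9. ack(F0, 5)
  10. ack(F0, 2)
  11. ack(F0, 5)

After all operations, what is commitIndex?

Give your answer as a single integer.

Op 1: append 2 -> log_len=2
Op 2: F1 acks idx 2 -> match: F0=0 F1=2; commitIndex=2
Op 3: F1 acks idx 1 -> match: F0=0 F1=2; commitIndex=2
Op 4: F0 acks idx 2 -> match: F0=2 F1=2; commitIndex=2
Op 5: append 1 -> log_len=3
Op 6: F1 acks idx 1 -> match: F0=2 F1=2; commitIndex=2
Op 7: F0 acks idx 2 -> match: F0=2 F1=2; commitIndex=2
Op 8: append 2 -> log_len=5
Op 9: F0 acks idx 5 -> match: F0=5 F1=2; commitIndex=5
Op 10: F0 acks idx 2 -> match: F0=5 F1=2; commitIndex=5
Op 11: F0 acks idx 5 -> match: F0=5 F1=2; commitIndex=5

Answer: 5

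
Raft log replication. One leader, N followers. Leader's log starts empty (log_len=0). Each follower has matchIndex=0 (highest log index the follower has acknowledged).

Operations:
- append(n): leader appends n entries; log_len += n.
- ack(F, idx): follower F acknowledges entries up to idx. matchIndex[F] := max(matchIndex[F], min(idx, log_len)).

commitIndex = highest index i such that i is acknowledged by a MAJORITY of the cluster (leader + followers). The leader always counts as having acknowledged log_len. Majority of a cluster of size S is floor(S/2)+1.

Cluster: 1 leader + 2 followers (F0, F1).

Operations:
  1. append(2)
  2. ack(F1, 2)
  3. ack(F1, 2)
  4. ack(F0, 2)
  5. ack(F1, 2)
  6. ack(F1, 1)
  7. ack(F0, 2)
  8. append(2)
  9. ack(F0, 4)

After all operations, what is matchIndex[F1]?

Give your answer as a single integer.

Op 1: append 2 -> log_len=2
Op 2: F1 acks idx 2 -> match: F0=0 F1=2; commitIndex=2
Op 3: F1 acks idx 2 -> match: F0=0 F1=2; commitIndex=2
Op 4: F0 acks idx 2 -> match: F0=2 F1=2; commitIndex=2
Op 5: F1 acks idx 2 -> match: F0=2 F1=2; commitIndex=2
Op 6: F1 acks idx 1 -> match: F0=2 F1=2; commitIndex=2
Op 7: F0 acks idx 2 -> match: F0=2 F1=2; commitIndex=2
Op 8: append 2 -> log_len=4
Op 9: F0 acks idx 4 -> match: F0=4 F1=2; commitIndex=4

Answer: 2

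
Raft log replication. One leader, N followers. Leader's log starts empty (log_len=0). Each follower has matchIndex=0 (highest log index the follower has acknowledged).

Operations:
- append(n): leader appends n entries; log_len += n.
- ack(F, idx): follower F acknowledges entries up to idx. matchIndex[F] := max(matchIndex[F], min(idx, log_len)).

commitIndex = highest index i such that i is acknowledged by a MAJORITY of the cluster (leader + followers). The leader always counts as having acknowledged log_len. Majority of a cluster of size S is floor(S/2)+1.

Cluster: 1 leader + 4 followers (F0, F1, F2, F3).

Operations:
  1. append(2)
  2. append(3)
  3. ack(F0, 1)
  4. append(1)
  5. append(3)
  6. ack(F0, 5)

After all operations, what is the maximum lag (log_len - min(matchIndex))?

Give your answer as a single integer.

Op 1: append 2 -> log_len=2
Op 2: append 3 -> log_len=5
Op 3: F0 acks idx 1 -> match: F0=1 F1=0 F2=0 F3=0; commitIndex=0
Op 4: append 1 -> log_len=6
Op 5: append 3 -> log_len=9
Op 6: F0 acks idx 5 -> match: F0=5 F1=0 F2=0 F3=0; commitIndex=0

Answer: 9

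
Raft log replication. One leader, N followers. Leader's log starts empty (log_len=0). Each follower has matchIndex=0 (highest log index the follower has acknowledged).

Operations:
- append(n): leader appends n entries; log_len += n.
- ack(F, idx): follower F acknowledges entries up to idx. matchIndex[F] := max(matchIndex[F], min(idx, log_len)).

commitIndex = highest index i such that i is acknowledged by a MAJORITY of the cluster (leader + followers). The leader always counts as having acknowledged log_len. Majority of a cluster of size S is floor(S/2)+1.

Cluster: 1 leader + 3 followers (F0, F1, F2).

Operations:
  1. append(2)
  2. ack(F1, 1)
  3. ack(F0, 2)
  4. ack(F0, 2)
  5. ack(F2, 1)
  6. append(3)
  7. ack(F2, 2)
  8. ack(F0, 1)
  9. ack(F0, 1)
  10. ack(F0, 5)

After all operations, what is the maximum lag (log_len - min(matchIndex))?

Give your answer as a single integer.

Answer: 4

Derivation:
Op 1: append 2 -> log_len=2
Op 2: F1 acks idx 1 -> match: F0=0 F1=1 F2=0; commitIndex=0
Op 3: F0 acks idx 2 -> match: F0=2 F1=1 F2=0; commitIndex=1
Op 4: F0 acks idx 2 -> match: F0=2 F1=1 F2=0; commitIndex=1
Op 5: F2 acks idx 1 -> match: F0=2 F1=1 F2=1; commitIndex=1
Op 6: append 3 -> log_len=5
Op 7: F2 acks idx 2 -> match: F0=2 F1=1 F2=2; commitIndex=2
Op 8: F0 acks idx 1 -> match: F0=2 F1=1 F2=2; commitIndex=2
Op 9: F0 acks idx 1 -> match: F0=2 F1=1 F2=2; commitIndex=2
Op 10: F0 acks idx 5 -> match: F0=5 F1=1 F2=2; commitIndex=2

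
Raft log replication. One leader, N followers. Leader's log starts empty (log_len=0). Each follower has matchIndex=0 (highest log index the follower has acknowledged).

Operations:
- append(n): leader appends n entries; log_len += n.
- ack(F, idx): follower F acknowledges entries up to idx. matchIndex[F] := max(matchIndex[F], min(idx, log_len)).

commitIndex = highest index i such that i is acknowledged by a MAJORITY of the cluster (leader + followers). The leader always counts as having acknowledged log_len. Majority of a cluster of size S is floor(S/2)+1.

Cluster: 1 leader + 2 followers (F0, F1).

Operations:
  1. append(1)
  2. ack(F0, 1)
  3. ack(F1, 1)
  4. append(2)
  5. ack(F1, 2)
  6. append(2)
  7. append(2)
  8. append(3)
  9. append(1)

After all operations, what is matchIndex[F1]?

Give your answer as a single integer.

Op 1: append 1 -> log_len=1
Op 2: F0 acks idx 1 -> match: F0=1 F1=0; commitIndex=1
Op 3: F1 acks idx 1 -> match: F0=1 F1=1; commitIndex=1
Op 4: append 2 -> log_len=3
Op 5: F1 acks idx 2 -> match: F0=1 F1=2; commitIndex=2
Op 6: append 2 -> log_len=5
Op 7: append 2 -> log_len=7
Op 8: append 3 -> log_len=10
Op 9: append 1 -> log_len=11

Answer: 2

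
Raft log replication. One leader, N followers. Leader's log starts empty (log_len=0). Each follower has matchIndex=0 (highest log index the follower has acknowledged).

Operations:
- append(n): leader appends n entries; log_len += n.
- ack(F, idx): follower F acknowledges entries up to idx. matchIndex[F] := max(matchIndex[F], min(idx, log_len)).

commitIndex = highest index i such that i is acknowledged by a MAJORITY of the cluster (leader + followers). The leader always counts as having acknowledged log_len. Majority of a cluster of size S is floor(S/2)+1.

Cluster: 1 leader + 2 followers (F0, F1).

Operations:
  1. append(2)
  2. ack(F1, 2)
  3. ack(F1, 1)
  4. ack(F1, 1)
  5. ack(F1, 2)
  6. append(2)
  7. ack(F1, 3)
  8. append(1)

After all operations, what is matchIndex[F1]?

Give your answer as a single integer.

Op 1: append 2 -> log_len=2
Op 2: F1 acks idx 2 -> match: F0=0 F1=2; commitIndex=2
Op 3: F1 acks idx 1 -> match: F0=0 F1=2; commitIndex=2
Op 4: F1 acks idx 1 -> match: F0=0 F1=2; commitIndex=2
Op 5: F1 acks idx 2 -> match: F0=0 F1=2; commitIndex=2
Op 6: append 2 -> log_len=4
Op 7: F1 acks idx 3 -> match: F0=0 F1=3; commitIndex=3
Op 8: append 1 -> log_len=5

Answer: 3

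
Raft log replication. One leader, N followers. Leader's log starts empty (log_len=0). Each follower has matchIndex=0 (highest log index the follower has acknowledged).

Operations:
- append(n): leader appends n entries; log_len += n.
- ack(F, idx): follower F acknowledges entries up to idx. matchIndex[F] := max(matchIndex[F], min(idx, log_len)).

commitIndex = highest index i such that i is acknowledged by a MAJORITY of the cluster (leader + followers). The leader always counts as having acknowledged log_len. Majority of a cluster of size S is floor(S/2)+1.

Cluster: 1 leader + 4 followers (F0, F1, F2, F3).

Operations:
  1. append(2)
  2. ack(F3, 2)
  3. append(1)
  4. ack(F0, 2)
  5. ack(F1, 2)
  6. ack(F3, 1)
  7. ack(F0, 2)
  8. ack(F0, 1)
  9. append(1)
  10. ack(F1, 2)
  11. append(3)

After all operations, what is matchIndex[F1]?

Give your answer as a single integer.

Op 1: append 2 -> log_len=2
Op 2: F3 acks idx 2 -> match: F0=0 F1=0 F2=0 F3=2; commitIndex=0
Op 3: append 1 -> log_len=3
Op 4: F0 acks idx 2 -> match: F0=2 F1=0 F2=0 F3=2; commitIndex=2
Op 5: F1 acks idx 2 -> match: F0=2 F1=2 F2=0 F3=2; commitIndex=2
Op 6: F3 acks idx 1 -> match: F0=2 F1=2 F2=0 F3=2; commitIndex=2
Op 7: F0 acks idx 2 -> match: F0=2 F1=2 F2=0 F3=2; commitIndex=2
Op 8: F0 acks idx 1 -> match: F0=2 F1=2 F2=0 F3=2; commitIndex=2
Op 9: append 1 -> log_len=4
Op 10: F1 acks idx 2 -> match: F0=2 F1=2 F2=0 F3=2; commitIndex=2
Op 11: append 3 -> log_len=7

Answer: 2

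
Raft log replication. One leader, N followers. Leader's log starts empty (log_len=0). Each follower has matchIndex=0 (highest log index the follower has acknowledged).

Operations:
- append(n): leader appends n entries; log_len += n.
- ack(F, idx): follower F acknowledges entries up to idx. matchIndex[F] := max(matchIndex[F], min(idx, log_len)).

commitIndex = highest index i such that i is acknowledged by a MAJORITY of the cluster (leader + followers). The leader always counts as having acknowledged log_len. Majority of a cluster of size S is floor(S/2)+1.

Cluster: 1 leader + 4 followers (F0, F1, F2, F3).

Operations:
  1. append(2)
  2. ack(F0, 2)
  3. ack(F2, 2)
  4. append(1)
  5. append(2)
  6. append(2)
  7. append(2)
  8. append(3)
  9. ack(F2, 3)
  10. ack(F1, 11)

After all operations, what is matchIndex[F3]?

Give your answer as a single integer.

Op 1: append 2 -> log_len=2
Op 2: F0 acks idx 2 -> match: F0=2 F1=0 F2=0 F3=0; commitIndex=0
Op 3: F2 acks idx 2 -> match: F0=2 F1=0 F2=2 F3=0; commitIndex=2
Op 4: append 1 -> log_len=3
Op 5: append 2 -> log_len=5
Op 6: append 2 -> log_len=7
Op 7: append 2 -> log_len=9
Op 8: append 3 -> log_len=12
Op 9: F2 acks idx 3 -> match: F0=2 F1=0 F2=3 F3=0; commitIndex=2
Op 10: F1 acks idx 11 -> match: F0=2 F1=11 F2=3 F3=0; commitIndex=3

Answer: 0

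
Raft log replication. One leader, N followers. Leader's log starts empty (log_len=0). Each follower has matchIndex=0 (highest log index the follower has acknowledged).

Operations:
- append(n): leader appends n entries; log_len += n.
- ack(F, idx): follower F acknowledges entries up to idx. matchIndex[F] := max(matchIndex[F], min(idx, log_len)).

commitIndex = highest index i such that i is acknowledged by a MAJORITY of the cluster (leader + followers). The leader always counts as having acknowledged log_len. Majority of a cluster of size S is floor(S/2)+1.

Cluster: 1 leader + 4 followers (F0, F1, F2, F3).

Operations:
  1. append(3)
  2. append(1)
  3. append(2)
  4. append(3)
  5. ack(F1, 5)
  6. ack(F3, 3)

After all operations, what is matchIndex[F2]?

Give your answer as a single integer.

Op 1: append 3 -> log_len=3
Op 2: append 1 -> log_len=4
Op 3: append 2 -> log_len=6
Op 4: append 3 -> log_len=9
Op 5: F1 acks idx 5 -> match: F0=0 F1=5 F2=0 F3=0; commitIndex=0
Op 6: F3 acks idx 3 -> match: F0=0 F1=5 F2=0 F3=3; commitIndex=3

Answer: 0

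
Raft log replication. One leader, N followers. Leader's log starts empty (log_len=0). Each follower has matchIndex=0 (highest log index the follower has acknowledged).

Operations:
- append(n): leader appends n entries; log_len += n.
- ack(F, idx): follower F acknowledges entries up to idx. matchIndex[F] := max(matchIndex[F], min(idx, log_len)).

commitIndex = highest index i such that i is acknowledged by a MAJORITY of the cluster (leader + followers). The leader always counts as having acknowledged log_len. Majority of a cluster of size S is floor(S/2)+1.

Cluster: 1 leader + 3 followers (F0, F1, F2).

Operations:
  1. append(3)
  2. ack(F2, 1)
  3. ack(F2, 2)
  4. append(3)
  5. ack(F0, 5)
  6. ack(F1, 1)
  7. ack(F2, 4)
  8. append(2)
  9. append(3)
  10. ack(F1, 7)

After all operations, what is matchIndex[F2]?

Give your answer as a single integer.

Op 1: append 3 -> log_len=3
Op 2: F2 acks idx 1 -> match: F0=0 F1=0 F2=1; commitIndex=0
Op 3: F2 acks idx 2 -> match: F0=0 F1=0 F2=2; commitIndex=0
Op 4: append 3 -> log_len=6
Op 5: F0 acks idx 5 -> match: F0=5 F1=0 F2=2; commitIndex=2
Op 6: F1 acks idx 1 -> match: F0=5 F1=1 F2=2; commitIndex=2
Op 7: F2 acks idx 4 -> match: F0=5 F1=1 F2=4; commitIndex=4
Op 8: append 2 -> log_len=8
Op 9: append 3 -> log_len=11
Op 10: F1 acks idx 7 -> match: F0=5 F1=7 F2=4; commitIndex=5

Answer: 4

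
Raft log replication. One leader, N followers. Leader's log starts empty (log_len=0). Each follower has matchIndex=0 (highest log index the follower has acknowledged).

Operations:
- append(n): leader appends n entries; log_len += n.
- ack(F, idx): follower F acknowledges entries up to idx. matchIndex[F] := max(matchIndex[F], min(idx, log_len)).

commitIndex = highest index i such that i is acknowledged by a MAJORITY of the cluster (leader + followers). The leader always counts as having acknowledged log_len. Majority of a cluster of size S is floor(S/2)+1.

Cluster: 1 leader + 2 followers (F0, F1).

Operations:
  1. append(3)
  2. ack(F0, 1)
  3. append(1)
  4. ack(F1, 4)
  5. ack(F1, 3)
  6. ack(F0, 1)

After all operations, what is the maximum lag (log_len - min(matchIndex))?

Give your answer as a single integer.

Answer: 3

Derivation:
Op 1: append 3 -> log_len=3
Op 2: F0 acks idx 1 -> match: F0=1 F1=0; commitIndex=1
Op 3: append 1 -> log_len=4
Op 4: F1 acks idx 4 -> match: F0=1 F1=4; commitIndex=4
Op 5: F1 acks idx 3 -> match: F0=1 F1=4; commitIndex=4
Op 6: F0 acks idx 1 -> match: F0=1 F1=4; commitIndex=4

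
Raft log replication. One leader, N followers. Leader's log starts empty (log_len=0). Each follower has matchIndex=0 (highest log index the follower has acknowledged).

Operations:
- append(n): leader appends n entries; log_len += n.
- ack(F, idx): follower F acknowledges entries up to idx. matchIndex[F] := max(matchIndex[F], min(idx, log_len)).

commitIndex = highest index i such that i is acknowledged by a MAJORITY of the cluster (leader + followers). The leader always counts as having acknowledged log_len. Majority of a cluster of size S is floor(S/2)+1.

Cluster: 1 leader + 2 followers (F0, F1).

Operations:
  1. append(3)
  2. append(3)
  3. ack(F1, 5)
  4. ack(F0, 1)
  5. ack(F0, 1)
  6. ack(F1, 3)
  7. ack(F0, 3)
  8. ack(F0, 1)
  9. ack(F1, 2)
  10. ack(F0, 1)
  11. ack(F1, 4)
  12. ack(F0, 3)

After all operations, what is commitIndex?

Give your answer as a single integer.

Op 1: append 3 -> log_len=3
Op 2: append 3 -> log_len=6
Op 3: F1 acks idx 5 -> match: F0=0 F1=5; commitIndex=5
Op 4: F0 acks idx 1 -> match: F0=1 F1=5; commitIndex=5
Op 5: F0 acks idx 1 -> match: F0=1 F1=5; commitIndex=5
Op 6: F1 acks idx 3 -> match: F0=1 F1=5; commitIndex=5
Op 7: F0 acks idx 3 -> match: F0=3 F1=5; commitIndex=5
Op 8: F0 acks idx 1 -> match: F0=3 F1=5; commitIndex=5
Op 9: F1 acks idx 2 -> match: F0=3 F1=5; commitIndex=5
Op 10: F0 acks idx 1 -> match: F0=3 F1=5; commitIndex=5
Op 11: F1 acks idx 4 -> match: F0=3 F1=5; commitIndex=5
Op 12: F0 acks idx 3 -> match: F0=3 F1=5; commitIndex=5

Answer: 5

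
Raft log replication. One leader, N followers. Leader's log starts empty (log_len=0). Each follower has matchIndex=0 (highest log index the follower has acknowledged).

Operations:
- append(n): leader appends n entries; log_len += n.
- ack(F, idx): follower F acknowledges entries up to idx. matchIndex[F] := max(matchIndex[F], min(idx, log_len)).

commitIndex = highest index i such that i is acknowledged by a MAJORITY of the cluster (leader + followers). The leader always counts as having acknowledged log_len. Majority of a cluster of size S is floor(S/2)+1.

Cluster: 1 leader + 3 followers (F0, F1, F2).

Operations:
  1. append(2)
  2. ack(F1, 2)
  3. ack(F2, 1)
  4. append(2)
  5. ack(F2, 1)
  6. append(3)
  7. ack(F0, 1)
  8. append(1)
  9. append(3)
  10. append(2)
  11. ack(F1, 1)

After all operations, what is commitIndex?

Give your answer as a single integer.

Answer: 1

Derivation:
Op 1: append 2 -> log_len=2
Op 2: F1 acks idx 2 -> match: F0=0 F1=2 F2=0; commitIndex=0
Op 3: F2 acks idx 1 -> match: F0=0 F1=2 F2=1; commitIndex=1
Op 4: append 2 -> log_len=4
Op 5: F2 acks idx 1 -> match: F0=0 F1=2 F2=1; commitIndex=1
Op 6: append 3 -> log_len=7
Op 7: F0 acks idx 1 -> match: F0=1 F1=2 F2=1; commitIndex=1
Op 8: append 1 -> log_len=8
Op 9: append 3 -> log_len=11
Op 10: append 2 -> log_len=13
Op 11: F1 acks idx 1 -> match: F0=1 F1=2 F2=1; commitIndex=1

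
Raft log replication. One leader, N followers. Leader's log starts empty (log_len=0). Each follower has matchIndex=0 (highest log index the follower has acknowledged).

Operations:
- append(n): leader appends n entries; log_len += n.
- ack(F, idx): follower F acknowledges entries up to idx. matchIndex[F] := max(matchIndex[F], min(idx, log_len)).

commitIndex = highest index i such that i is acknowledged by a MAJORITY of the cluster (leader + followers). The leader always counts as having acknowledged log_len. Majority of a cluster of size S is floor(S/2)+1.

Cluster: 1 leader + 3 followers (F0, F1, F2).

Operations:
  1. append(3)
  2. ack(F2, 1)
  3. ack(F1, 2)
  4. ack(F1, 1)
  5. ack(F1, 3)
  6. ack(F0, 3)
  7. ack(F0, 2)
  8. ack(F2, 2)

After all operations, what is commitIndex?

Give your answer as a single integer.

Answer: 3

Derivation:
Op 1: append 3 -> log_len=3
Op 2: F2 acks idx 1 -> match: F0=0 F1=0 F2=1; commitIndex=0
Op 3: F1 acks idx 2 -> match: F0=0 F1=2 F2=1; commitIndex=1
Op 4: F1 acks idx 1 -> match: F0=0 F1=2 F2=1; commitIndex=1
Op 5: F1 acks idx 3 -> match: F0=0 F1=3 F2=1; commitIndex=1
Op 6: F0 acks idx 3 -> match: F0=3 F1=3 F2=1; commitIndex=3
Op 7: F0 acks idx 2 -> match: F0=3 F1=3 F2=1; commitIndex=3
Op 8: F2 acks idx 2 -> match: F0=3 F1=3 F2=2; commitIndex=3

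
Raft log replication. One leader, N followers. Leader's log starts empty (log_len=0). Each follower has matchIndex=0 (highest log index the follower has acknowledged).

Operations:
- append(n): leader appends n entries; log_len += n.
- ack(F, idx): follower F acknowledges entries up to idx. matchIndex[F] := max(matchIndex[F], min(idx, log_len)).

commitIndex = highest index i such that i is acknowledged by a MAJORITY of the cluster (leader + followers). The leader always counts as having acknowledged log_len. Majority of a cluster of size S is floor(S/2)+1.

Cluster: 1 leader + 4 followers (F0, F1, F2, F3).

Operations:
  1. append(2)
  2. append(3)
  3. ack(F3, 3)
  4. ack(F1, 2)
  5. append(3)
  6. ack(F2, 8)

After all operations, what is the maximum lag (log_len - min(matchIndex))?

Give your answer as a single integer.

Op 1: append 2 -> log_len=2
Op 2: append 3 -> log_len=5
Op 3: F3 acks idx 3 -> match: F0=0 F1=0 F2=0 F3=3; commitIndex=0
Op 4: F1 acks idx 2 -> match: F0=0 F1=2 F2=0 F3=3; commitIndex=2
Op 5: append 3 -> log_len=8
Op 6: F2 acks idx 8 -> match: F0=0 F1=2 F2=8 F3=3; commitIndex=3

Answer: 8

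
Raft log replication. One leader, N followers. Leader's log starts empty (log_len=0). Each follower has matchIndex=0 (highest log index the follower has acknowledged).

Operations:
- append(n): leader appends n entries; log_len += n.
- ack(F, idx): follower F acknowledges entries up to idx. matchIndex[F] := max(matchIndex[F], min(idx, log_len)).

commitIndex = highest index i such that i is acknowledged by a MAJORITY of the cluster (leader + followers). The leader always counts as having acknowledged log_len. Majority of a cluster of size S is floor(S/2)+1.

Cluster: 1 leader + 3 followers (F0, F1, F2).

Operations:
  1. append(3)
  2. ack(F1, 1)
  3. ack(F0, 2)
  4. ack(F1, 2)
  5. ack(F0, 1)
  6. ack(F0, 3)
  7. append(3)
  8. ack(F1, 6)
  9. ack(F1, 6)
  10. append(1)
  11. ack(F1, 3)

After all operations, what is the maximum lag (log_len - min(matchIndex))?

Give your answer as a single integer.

Op 1: append 3 -> log_len=3
Op 2: F1 acks idx 1 -> match: F0=0 F1=1 F2=0; commitIndex=0
Op 3: F0 acks idx 2 -> match: F0=2 F1=1 F2=0; commitIndex=1
Op 4: F1 acks idx 2 -> match: F0=2 F1=2 F2=0; commitIndex=2
Op 5: F0 acks idx 1 -> match: F0=2 F1=2 F2=0; commitIndex=2
Op 6: F0 acks idx 3 -> match: F0=3 F1=2 F2=0; commitIndex=2
Op 7: append 3 -> log_len=6
Op 8: F1 acks idx 6 -> match: F0=3 F1=6 F2=0; commitIndex=3
Op 9: F1 acks idx 6 -> match: F0=3 F1=6 F2=0; commitIndex=3
Op 10: append 1 -> log_len=7
Op 11: F1 acks idx 3 -> match: F0=3 F1=6 F2=0; commitIndex=3

Answer: 7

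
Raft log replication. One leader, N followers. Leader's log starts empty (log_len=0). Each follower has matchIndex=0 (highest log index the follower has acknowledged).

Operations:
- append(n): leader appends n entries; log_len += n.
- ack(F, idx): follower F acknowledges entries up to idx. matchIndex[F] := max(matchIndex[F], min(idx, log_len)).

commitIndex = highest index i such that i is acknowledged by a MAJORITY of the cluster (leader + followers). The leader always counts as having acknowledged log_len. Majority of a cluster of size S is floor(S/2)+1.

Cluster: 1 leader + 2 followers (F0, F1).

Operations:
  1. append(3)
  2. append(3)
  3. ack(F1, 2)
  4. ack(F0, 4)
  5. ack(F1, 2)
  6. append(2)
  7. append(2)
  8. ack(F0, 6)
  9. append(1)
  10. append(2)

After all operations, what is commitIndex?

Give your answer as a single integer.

Op 1: append 3 -> log_len=3
Op 2: append 3 -> log_len=6
Op 3: F1 acks idx 2 -> match: F0=0 F1=2; commitIndex=2
Op 4: F0 acks idx 4 -> match: F0=4 F1=2; commitIndex=4
Op 5: F1 acks idx 2 -> match: F0=4 F1=2; commitIndex=4
Op 6: append 2 -> log_len=8
Op 7: append 2 -> log_len=10
Op 8: F0 acks idx 6 -> match: F0=6 F1=2; commitIndex=6
Op 9: append 1 -> log_len=11
Op 10: append 2 -> log_len=13

Answer: 6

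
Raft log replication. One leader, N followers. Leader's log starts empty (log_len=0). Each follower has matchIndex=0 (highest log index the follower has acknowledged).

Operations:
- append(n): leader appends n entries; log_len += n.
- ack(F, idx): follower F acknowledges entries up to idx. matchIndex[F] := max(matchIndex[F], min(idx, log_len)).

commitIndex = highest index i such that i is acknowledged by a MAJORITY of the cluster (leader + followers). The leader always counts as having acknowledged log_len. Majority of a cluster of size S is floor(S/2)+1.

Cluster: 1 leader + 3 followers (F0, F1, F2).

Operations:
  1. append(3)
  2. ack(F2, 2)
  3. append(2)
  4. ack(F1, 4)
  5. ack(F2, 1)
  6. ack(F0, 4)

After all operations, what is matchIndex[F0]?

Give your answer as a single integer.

Op 1: append 3 -> log_len=3
Op 2: F2 acks idx 2 -> match: F0=0 F1=0 F2=2; commitIndex=0
Op 3: append 2 -> log_len=5
Op 4: F1 acks idx 4 -> match: F0=0 F1=4 F2=2; commitIndex=2
Op 5: F2 acks idx 1 -> match: F0=0 F1=4 F2=2; commitIndex=2
Op 6: F0 acks idx 4 -> match: F0=4 F1=4 F2=2; commitIndex=4

Answer: 4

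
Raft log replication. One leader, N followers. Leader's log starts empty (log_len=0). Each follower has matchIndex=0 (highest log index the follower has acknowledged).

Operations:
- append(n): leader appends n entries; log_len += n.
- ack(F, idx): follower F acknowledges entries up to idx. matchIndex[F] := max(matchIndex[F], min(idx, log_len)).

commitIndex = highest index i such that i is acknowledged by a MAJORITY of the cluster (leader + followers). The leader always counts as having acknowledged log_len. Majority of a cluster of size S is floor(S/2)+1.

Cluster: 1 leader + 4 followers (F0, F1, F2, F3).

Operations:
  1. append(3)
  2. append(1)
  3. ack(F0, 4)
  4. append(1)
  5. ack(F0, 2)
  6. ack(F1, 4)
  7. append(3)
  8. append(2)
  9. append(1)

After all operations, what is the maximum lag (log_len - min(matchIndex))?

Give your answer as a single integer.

Answer: 11

Derivation:
Op 1: append 3 -> log_len=3
Op 2: append 1 -> log_len=4
Op 3: F0 acks idx 4 -> match: F0=4 F1=0 F2=0 F3=0; commitIndex=0
Op 4: append 1 -> log_len=5
Op 5: F0 acks idx 2 -> match: F0=4 F1=0 F2=0 F3=0; commitIndex=0
Op 6: F1 acks idx 4 -> match: F0=4 F1=4 F2=0 F3=0; commitIndex=4
Op 7: append 3 -> log_len=8
Op 8: append 2 -> log_len=10
Op 9: append 1 -> log_len=11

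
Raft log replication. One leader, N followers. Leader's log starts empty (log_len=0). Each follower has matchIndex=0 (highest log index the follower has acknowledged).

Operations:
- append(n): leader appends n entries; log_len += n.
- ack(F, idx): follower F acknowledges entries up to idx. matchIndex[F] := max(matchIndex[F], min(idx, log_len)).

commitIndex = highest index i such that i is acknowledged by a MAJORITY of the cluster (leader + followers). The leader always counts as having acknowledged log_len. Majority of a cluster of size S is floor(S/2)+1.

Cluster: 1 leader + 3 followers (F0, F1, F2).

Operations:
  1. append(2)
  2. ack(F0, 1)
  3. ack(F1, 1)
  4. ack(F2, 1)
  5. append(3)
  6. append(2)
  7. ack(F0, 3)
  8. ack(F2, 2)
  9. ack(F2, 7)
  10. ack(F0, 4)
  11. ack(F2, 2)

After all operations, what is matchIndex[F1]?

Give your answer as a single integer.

Op 1: append 2 -> log_len=2
Op 2: F0 acks idx 1 -> match: F0=1 F1=0 F2=0; commitIndex=0
Op 3: F1 acks idx 1 -> match: F0=1 F1=1 F2=0; commitIndex=1
Op 4: F2 acks idx 1 -> match: F0=1 F1=1 F2=1; commitIndex=1
Op 5: append 3 -> log_len=5
Op 6: append 2 -> log_len=7
Op 7: F0 acks idx 3 -> match: F0=3 F1=1 F2=1; commitIndex=1
Op 8: F2 acks idx 2 -> match: F0=3 F1=1 F2=2; commitIndex=2
Op 9: F2 acks idx 7 -> match: F0=3 F1=1 F2=7; commitIndex=3
Op 10: F0 acks idx 4 -> match: F0=4 F1=1 F2=7; commitIndex=4
Op 11: F2 acks idx 2 -> match: F0=4 F1=1 F2=7; commitIndex=4

Answer: 1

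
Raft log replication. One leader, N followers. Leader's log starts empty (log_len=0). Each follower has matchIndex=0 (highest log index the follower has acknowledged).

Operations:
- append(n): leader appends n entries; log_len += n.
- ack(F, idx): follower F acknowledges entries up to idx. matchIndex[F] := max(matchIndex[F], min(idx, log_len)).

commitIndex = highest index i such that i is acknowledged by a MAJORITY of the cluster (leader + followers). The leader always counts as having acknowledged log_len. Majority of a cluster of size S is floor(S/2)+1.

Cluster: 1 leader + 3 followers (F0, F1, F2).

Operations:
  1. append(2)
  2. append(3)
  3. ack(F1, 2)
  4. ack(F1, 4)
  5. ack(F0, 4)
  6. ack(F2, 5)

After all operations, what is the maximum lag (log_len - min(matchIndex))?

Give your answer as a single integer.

Answer: 1

Derivation:
Op 1: append 2 -> log_len=2
Op 2: append 3 -> log_len=5
Op 3: F1 acks idx 2 -> match: F0=0 F1=2 F2=0; commitIndex=0
Op 4: F1 acks idx 4 -> match: F0=0 F1=4 F2=0; commitIndex=0
Op 5: F0 acks idx 4 -> match: F0=4 F1=4 F2=0; commitIndex=4
Op 6: F2 acks idx 5 -> match: F0=4 F1=4 F2=5; commitIndex=4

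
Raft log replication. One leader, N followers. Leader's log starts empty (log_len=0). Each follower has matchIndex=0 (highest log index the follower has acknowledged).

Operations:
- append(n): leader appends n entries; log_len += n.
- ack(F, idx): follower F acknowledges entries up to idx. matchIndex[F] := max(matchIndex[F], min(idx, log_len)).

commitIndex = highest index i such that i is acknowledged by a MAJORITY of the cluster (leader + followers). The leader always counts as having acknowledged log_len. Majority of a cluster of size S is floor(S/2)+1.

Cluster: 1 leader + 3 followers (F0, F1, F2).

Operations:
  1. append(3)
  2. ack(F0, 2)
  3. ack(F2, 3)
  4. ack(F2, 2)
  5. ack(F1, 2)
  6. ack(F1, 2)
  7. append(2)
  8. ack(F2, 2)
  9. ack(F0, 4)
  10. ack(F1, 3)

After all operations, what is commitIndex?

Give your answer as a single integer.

Answer: 3

Derivation:
Op 1: append 3 -> log_len=3
Op 2: F0 acks idx 2 -> match: F0=2 F1=0 F2=0; commitIndex=0
Op 3: F2 acks idx 3 -> match: F0=2 F1=0 F2=3; commitIndex=2
Op 4: F2 acks idx 2 -> match: F0=2 F1=0 F2=3; commitIndex=2
Op 5: F1 acks idx 2 -> match: F0=2 F1=2 F2=3; commitIndex=2
Op 6: F1 acks idx 2 -> match: F0=2 F1=2 F2=3; commitIndex=2
Op 7: append 2 -> log_len=5
Op 8: F2 acks idx 2 -> match: F0=2 F1=2 F2=3; commitIndex=2
Op 9: F0 acks idx 4 -> match: F0=4 F1=2 F2=3; commitIndex=3
Op 10: F1 acks idx 3 -> match: F0=4 F1=3 F2=3; commitIndex=3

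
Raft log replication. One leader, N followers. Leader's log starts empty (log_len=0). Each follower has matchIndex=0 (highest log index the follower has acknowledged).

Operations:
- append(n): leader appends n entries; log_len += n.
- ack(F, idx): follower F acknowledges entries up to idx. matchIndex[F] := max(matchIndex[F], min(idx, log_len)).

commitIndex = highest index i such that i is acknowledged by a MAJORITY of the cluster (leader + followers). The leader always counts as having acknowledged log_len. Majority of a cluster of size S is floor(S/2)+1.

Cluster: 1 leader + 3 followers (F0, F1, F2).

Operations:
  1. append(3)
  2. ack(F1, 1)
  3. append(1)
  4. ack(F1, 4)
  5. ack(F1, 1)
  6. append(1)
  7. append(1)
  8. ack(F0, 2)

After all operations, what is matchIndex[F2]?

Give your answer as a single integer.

Answer: 0

Derivation:
Op 1: append 3 -> log_len=3
Op 2: F1 acks idx 1 -> match: F0=0 F1=1 F2=0; commitIndex=0
Op 3: append 1 -> log_len=4
Op 4: F1 acks idx 4 -> match: F0=0 F1=4 F2=0; commitIndex=0
Op 5: F1 acks idx 1 -> match: F0=0 F1=4 F2=0; commitIndex=0
Op 6: append 1 -> log_len=5
Op 7: append 1 -> log_len=6
Op 8: F0 acks idx 2 -> match: F0=2 F1=4 F2=0; commitIndex=2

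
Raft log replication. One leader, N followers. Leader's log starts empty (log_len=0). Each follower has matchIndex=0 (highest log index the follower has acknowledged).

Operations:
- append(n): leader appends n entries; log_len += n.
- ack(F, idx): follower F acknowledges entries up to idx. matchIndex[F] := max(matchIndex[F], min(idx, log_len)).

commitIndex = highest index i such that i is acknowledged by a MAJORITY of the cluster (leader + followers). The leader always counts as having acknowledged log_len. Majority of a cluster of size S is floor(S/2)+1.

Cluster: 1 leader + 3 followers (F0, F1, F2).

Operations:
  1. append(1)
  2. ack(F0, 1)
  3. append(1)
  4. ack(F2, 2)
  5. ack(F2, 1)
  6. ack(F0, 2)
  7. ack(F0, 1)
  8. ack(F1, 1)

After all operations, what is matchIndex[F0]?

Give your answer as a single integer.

Answer: 2

Derivation:
Op 1: append 1 -> log_len=1
Op 2: F0 acks idx 1 -> match: F0=1 F1=0 F2=0; commitIndex=0
Op 3: append 1 -> log_len=2
Op 4: F2 acks idx 2 -> match: F0=1 F1=0 F2=2; commitIndex=1
Op 5: F2 acks idx 1 -> match: F0=1 F1=0 F2=2; commitIndex=1
Op 6: F0 acks idx 2 -> match: F0=2 F1=0 F2=2; commitIndex=2
Op 7: F0 acks idx 1 -> match: F0=2 F1=0 F2=2; commitIndex=2
Op 8: F1 acks idx 1 -> match: F0=2 F1=1 F2=2; commitIndex=2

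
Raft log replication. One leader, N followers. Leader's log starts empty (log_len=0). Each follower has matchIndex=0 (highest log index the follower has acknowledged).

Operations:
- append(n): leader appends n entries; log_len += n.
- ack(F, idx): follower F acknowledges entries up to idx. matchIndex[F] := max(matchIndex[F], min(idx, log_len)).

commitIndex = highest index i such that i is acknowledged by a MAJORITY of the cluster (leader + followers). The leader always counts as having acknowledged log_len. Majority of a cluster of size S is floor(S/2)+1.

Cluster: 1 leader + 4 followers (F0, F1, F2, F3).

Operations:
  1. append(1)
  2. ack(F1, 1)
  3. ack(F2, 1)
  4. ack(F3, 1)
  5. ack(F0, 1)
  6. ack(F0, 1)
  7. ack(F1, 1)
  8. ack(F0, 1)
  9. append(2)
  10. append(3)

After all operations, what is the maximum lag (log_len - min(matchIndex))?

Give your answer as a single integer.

Answer: 5

Derivation:
Op 1: append 1 -> log_len=1
Op 2: F1 acks idx 1 -> match: F0=0 F1=1 F2=0 F3=0; commitIndex=0
Op 3: F2 acks idx 1 -> match: F0=0 F1=1 F2=1 F3=0; commitIndex=1
Op 4: F3 acks idx 1 -> match: F0=0 F1=1 F2=1 F3=1; commitIndex=1
Op 5: F0 acks idx 1 -> match: F0=1 F1=1 F2=1 F3=1; commitIndex=1
Op 6: F0 acks idx 1 -> match: F0=1 F1=1 F2=1 F3=1; commitIndex=1
Op 7: F1 acks idx 1 -> match: F0=1 F1=1 F2=1 F3=1; commitIndex=1
Op 8: F0 acks idx 1 -> match: F0=1 F1=1 F2=1 F3=1; commitIndex=1
Op 9: append 2 -> log_len=3
Op 10: append 3 -> log_len=6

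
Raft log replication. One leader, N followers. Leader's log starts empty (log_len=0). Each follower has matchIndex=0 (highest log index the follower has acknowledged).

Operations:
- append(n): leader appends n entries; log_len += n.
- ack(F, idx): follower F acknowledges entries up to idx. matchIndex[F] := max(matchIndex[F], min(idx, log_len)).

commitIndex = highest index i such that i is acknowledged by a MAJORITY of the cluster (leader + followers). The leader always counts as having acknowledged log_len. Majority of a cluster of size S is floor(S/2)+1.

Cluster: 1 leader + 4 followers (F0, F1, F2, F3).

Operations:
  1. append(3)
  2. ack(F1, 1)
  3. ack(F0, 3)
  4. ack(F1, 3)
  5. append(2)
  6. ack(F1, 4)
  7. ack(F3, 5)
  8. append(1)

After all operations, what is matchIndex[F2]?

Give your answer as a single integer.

Op 1: append 3 -> log_len=3
Op 2: F1 acks idx 1 -> match: F0=0 F1=1 F2=0 F3=0; commitIndex=0
Op 3: F0 acks idx 3 -> match: F0=3 F1=1 F2=0 F3=0; commitIndex=1
Op 4: F1 acks idx 3 -> match: F0=3 F1=3 F2=0 F3=0; commitIndex=3
Op 5: append 2 -> log_len=5
Op 6: F1 acks idx 4 -> match: F0=3 F1=4 F2=0 F3=0; commitIndex=3
Op 7: F3 acks idx 5 -> match: F0=3 F1=4 F2=0 F3=5; commitIndex=4
Op 8: append 1 -> log_len=6

Answer: 0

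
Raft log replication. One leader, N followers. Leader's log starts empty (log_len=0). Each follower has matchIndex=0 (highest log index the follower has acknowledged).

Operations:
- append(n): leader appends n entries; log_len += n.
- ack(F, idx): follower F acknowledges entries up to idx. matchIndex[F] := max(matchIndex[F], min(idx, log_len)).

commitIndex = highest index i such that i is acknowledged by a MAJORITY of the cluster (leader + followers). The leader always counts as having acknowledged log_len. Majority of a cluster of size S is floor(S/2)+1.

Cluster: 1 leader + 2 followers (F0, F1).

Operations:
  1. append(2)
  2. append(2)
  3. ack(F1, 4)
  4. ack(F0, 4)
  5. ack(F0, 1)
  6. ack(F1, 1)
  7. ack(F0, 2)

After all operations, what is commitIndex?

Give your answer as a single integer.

Answer: 4

Derivation:
Op 1: append 2 -> log_len=2
Op 2: append 2 -> log_len=4
Op 3: F1 acks idx 4 -> match: F0=0 F1=4; commitIndex=4
Op 4: F0 acks idx 4 -> match: F0=4 F1=4; commitIndex=4
Op 5: F0 acks idx 1 -> match: F0=4 F1=4; commitIndex=4
Op 6: F1 acks idx 1 -> match: F0=4 F1=4; commitIndex=4
Op 7: F0 acks idx 2 -> match: F0=4 F1=4; commitIndex=4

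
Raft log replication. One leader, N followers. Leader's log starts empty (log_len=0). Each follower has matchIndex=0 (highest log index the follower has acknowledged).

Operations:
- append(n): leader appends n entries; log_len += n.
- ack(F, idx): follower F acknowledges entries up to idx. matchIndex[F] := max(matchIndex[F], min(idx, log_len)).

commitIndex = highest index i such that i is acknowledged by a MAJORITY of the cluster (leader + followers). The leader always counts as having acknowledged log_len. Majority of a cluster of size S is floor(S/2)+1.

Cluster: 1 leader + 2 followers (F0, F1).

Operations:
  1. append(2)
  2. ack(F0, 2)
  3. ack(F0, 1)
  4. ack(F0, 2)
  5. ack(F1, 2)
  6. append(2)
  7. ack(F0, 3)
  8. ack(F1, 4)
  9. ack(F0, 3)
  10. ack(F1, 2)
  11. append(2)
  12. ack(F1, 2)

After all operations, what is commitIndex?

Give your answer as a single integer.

Answer: 4

Derivation:
Op 1: append 2 -> log_len=2
Op 2: F0 acks idx 2 -> match: F0=2 F1=0; commitIndex=2
Op 3: F0 acks idx 1 -> match: F0=2 F1=0; commitIndex=2
Op 4: F0 acks idx 2 -> match: F0=2 F1=0; commitIndex=2
Op 5: F1 acks idx 2 -> match: F0=2 F1=2; commitIndex=2
Op 6: append 2 -> log_len=4
Op 7: F0 acks idx 3 -> match: F0=3 F1=2; commitIndex=3
Op 8: F1 acks idx 4 -> match: F0=3 F1=4; commitIndex=4
Op 9: F0 acks idx 3 -> match: F0=3 F1=4; commitIndex=4
Op 10: F1 acks idx 2 -> match: F0=3 F1=4; commitIndex=4
Op 11: append 2 -> log_len=6
Op 12: F1 acks idx 2 -> match: F0=3 F1=4; commitIndex=4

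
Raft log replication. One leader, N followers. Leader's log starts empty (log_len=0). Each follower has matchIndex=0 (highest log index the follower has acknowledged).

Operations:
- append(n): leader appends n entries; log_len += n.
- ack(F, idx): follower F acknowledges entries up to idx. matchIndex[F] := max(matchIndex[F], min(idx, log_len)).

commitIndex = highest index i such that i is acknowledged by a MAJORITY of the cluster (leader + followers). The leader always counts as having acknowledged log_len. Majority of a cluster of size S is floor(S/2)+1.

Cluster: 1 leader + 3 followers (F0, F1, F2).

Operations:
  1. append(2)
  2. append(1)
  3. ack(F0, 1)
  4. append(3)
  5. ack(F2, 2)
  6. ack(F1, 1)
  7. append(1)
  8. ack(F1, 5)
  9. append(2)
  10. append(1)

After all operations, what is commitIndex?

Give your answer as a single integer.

Answer: 2

Derivation:
Op 1: append 2 -> log_len=2
Op 2: append 1 -> log_len=3
Op 3: F0 acks idx 1 -> match: F0=1 F1=0 F2=0; commitIndex=0
Op 4: append 3 -> log_len=6
Op 5: F2 acks idx 2 -> match: F0=1 F1=0 F2=2; commitIndex=1
Op 6: F1 acks idx 1 -> match: F0=1 F1=1 F2=2; commitIndex=1
Op 7: append 1 -> log_len=7
Op 8: F1 acks idx 5 -> match: F0=1 F1=5 F2=2; commitIndex=2
Op 9: append 2 -> log_len=9
Op 10: append 1 -> log_len=10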